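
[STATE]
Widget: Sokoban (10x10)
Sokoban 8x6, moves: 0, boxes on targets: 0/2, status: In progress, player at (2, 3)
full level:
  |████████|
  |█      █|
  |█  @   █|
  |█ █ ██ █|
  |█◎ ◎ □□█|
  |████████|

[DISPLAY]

████████  
█      █  
█  @   █  
█ █ ██ █  
█◎ ◎ □□█  
████████  
Moves: 0  
          
          
          


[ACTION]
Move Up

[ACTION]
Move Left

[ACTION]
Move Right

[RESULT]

████████  
█  @   █  
█      █  
█ █ ██ █  
█◎ ◎ □□█  
████████  
Moves: 3  
          
          
          


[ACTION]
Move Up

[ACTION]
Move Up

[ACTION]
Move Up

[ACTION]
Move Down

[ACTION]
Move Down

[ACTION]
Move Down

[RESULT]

████████  
█      █  
█      █  
█ █ ██ █  
█◎ + □□█  
████████  
Moves: 6  
          
          
          


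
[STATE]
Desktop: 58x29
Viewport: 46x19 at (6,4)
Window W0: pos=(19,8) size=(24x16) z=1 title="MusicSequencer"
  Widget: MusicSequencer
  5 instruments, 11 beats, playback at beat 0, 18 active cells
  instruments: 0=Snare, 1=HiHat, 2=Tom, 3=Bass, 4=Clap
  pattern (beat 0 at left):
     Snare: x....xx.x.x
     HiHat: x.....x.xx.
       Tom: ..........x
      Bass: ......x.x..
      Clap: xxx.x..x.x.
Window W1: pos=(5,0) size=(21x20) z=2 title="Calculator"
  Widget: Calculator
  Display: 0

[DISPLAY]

┌───┬───┬───┬───┐  ┃                          
│ 7 │ 8 │ 9 │ ÷ │  ┃                          
├───┼───┼───┼───┤  ┃                          
│ 4 │ 5 │ 6 │ × │  ┃                          
├───┼───┼───┼───┤  ┃━━━━━━━━━━━━━━━━┓         
│ 1 │ 2 │ 3 │ - │  ┃Sequencer       ┃         
├───┼───┼───┼───┤  ┃────────────────┨         
│ 0 │ . │ = │ + │  ┃▼1234567890     ┃         
├───┼───┼───┼───┤  ┃█····██·█·█     ┃         
│ C │ MC│ MR│ M+│  ┃█·····█·██·     ┃         
└───┴───┴───┴───┘  ┃··········█     ┃         
                   ┃······█·█··     ┃         
                   ┃███·█··█·█·     ┃         
                   ┃                ┃         
                   ┃                ┃         
━━━━━━━━━━━━━━━━━━━┛                ┃         
             ┃                      ┃         
             ┃                      ┃         
             ┃                      ┃         


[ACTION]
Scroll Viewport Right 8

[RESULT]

──┬───┬───┐  ┃                                
8 │ 9 │ ÷ │  ┃                                
──┼───┼───┤  ┃                                
5 │ 6 │ × │  ┃                                
──┼───┼───┤  ┃━━━━━━━━━━━━━━━━┓               
2 │ 3 │ - │  ┃Sequencer       ┃               
──┼───┼───┤  ┃────────────────┨               
. │ = │ + │  ┃▼1234567890     ┃               
──┼───┼───┤  ┃█····██·█·█     ┃               
MC│ MR│ M+│  ┃█·····█·██·     ┃               
──┴───┴───┘  ┃··········█     ┃               
             ┃······█·█··     ┃               
             ┃███·█··█·█·     ┃               
             ┃                ┃               
             ┃                ┃               
━━━━━━━━━━━━━┛                ┃               
       ┃                      ┃               
       ┃                      ┃               
       ┃                      ┃               


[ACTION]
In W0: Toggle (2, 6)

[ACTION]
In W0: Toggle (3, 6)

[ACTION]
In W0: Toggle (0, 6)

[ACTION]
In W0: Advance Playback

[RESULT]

──┬───┬───┐  ┃                                
8 │ 9 │ ÷ │  ┃                                
──┼───┼───┤  ┃                                
5 │ 6 │ × │  ┃                                
──┼───┼───┤  ┃━━━━━━━━━━━━━━━━┓               
2 │ 3 │ - │  ┃Sequencer       ┃               
──┼───┼───┤  ┃────────────────┨               
. │ = │ + │  ┃0▼234567890     ┃               
──┼───┼───┤  ┃█····█··█·█     ┃               
MC│ MR│ M+│  ┃█·····█·██·     ┃               
──┴───┴───┘  ┃······█···█     ┃               
             ┃········█··     ┃               
             ┃███·█··█·█·     ┃               
             ┃                ┃               
             ┃                ┃               
━━━━━━━━━━━━━┛                ┃               
       ┃                      ┃               
       ┃                      ┃               
       ┃                      ┃               


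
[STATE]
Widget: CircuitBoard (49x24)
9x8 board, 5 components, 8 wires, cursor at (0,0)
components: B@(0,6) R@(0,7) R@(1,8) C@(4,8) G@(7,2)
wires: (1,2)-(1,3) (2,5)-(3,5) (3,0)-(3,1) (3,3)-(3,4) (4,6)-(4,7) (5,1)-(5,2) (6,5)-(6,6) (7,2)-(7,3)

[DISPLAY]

   0 1 2 3 4 5 6 7 8                             
0  [.]                      B   R                
                                                 
1           · ─ ·                   R            
                                                 
2                       ·                        
                        │                        
3   · ─ ·       · ─ ·   ·                        
                                                 
4                           · ─ ·   C            
                                                 
5       · ─ ·                                    
                                                 
6                       · ─ ·                    
                                                 
7           G ─ ·                                
Cursor: (0,0)                                    
                                                 
                                                 
                                                 
                                                 
                                                 
                                                 
                                                 


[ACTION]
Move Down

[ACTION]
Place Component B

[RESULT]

   0 1 2 3 4 5 6 7 8                             
0                           B   R                
                                                 
1  [B]      · ─ ·                   R            
                                                 
2                       ·                        
                        │                        
3   · ─ ·       · ─ ·   ·                        
                                                 
4                           · ─ ·   C            
                                                 
5       · ─ ·                                    
                                                 
6                       · ─ ·                    
                                                 
7           G ─ ·                                
Cursor: (1,0)                                    
                                                 
                                                 
                                                 
                                                 
                                                 
                                                 
                                                 


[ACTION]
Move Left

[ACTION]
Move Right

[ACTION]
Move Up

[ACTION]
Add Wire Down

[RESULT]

   0 1 2 3 4 5 6 7 8                             
0      [.]                  B   R                
        │                                        
1   B   ·   · ─ ·                   R            
                                                 
2                       ·                        
                        │                        
3   · ─ ·       · ─ ·   ·                        
                                                 
4                           · ─ ·   C            
                                                 
5       · ─ ·                                    
                                                 
6                       · ─ ·                    
                                                 
7           G ─ ·                                
Cursor: (0,1)                                    
                                                 
                                                 
                                                 
                                                 
                                                 
                                                 
                                                 


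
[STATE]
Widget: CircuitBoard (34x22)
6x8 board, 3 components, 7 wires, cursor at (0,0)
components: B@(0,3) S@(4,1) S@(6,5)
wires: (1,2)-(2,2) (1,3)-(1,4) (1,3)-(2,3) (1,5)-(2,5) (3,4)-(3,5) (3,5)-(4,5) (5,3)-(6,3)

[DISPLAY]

   0 1 2 3 4 5                    
0  [.]          B                 
                                  
1           ·   · ─ ·   ·         
            │   │       │         
2           ·   ·       ·         
                                  
3                   · ─ ·         
                        │         
4       S               ·         
                                  
5               ·                 
                │                 
6               ·       S         
                                  
7                                 
Cursor: (0,0)                     
                                  
                                  
                                  
                                  
                                  


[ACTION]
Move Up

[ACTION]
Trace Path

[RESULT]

   0 1 2 3 4 5                    
0  [.]          B                 
                                  
1           ·   · ─ ·   ·         
            │   │       │         
2           ·   ·       ·         
                                  
3                   · ─ ·         
                        │         
4       S               ·         
                                  
5               ·                 
                │                 
6               ·       S         
                                  
7                                 
Cursor: (0,0)  Trace: No connectio
                                  
                                  
                                  
                                  
                                  


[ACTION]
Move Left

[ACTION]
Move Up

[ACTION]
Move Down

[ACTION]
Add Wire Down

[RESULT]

   0 1 2 3 4 5                    
0               B                 
                                  
1  [.]      ·   · ─ ·   ·         
    │       │   │       │         
2   ·       ·   ·       ·         
                                  
3                   · ─ ·         
                        │         
4       S               ·         
                                  
5               ·                 
                │                 
6               ·       S         
                                  
7                                 
Cursor: (1,0)  Trace: No connectio
                                  
                                  
                                  
                                  
                                  


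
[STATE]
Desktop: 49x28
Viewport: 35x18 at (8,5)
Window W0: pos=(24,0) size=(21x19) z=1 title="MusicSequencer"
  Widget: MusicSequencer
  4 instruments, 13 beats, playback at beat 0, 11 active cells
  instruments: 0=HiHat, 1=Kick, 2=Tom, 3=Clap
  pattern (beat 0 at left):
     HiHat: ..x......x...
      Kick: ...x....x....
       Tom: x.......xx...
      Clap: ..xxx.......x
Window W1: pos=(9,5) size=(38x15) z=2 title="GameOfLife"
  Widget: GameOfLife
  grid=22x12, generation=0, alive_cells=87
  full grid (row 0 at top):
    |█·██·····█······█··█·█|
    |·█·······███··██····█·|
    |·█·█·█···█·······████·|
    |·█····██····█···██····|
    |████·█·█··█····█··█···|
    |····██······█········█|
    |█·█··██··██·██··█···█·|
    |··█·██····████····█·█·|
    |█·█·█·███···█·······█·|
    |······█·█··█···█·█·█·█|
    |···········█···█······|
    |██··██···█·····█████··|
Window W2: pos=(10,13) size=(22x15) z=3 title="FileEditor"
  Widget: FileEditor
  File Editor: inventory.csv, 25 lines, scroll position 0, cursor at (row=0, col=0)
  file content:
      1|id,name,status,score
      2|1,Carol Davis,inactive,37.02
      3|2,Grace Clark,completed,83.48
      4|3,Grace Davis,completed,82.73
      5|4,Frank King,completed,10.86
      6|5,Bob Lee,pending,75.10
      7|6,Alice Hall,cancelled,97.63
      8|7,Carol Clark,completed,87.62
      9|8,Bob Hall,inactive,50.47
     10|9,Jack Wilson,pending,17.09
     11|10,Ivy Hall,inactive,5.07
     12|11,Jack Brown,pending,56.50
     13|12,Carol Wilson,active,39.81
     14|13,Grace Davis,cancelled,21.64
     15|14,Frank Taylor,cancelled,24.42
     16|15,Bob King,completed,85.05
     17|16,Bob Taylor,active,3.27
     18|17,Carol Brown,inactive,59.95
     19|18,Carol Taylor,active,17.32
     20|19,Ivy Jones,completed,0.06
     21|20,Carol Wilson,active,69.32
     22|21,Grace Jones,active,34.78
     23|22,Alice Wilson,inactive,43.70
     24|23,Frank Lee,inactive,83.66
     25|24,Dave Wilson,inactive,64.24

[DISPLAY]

 ┏━━━━━━━━━━━━━━━━━━━━━━━━━━━━━━━━━
 ┃ GameOfLife                      
 ┠─────────────────────────────────
 ┃Gen: 0                           
 ┃·█·······███··██····█·           
 ┃·█·█·█···█·······████·           
 ┃·█····██····█···██····           
 ┃████·█·█··█····█··█···           
 ┃┏━━━━━━━━━━━━━━━━━━━━┓           
 ┃┃ FileEditor         ┃           
 ┃┠────────────────────┨           
 ┃┃█d,name,status,scor▲┃           
 ┃┃1,Carol Davis,inact█┃           
 ┃┃2,Grace Clark,compl░┃           
 ┗┃3,Grace Davis,compl░┃━━━━━━━━━━━
  ┃4,Frank King,comple░┃           
  ┃5,Bob Lee,pending,7░┃           
  ┃6,Alice Hall,cancel░┃           


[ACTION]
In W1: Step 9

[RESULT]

 ┏━━━━━━━━━━━━━━━━━━━━━━━━━━━━━━━━━
 ┃ GameOfLife                      
 ┠─────────────────────────────────
 ┃Gen: 9                           
 ┃········███···········           
 ┃··········█···········           
 ┃······████······██····           
 ┃··█·····█·······██····           
 ┃┏━━━━━━━━━━━━━━━━━━━━┓           
 ┃┃ FileEditor         ┃           
 ┃┠────────────────────┨           
 ┃┃█d,name,status,scor▲┃           
 ┃┃1,Carol Davis,inact█┃           
 ┃┃2,Grace Clark,compl░┃           
 ┗┃3,Grace Davis,compl░┃━━━━━━━━━━━
  ┃4,Frank King,comple░┃           
  ┃5,Bob Lee,pending,7░┃           
  ┃6,Alice Hall,cancel░┃           


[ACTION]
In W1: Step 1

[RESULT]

 ┏━━━━━━━━━━━━━━━━━━━━━━━━━━━━━━━━━
 ┃ GameOfLife                      
 ┠─────────────────────────────────
 ┃Gen: 10                          
 ┃······█···█···········           
 ┃··········█···········           
 ┃·······███······██····           
 ┃········██······██····           
 ┃┏━━━━━━━━━━━━━━━━━━━━┓           
 ┃┃ FileEditor         ┃           
 ┃┠────────────────────┨           
 ┃┃█d,name,status,scor▲┃           
 ┃┃1,Carol Davis,inact█┃           
 ┃┃2,Grace Clark,compl░┃           
 ┗┃3,Grace Davis,compl░┃━━━━━━━━━━━
  ┃4,Frank King,comple░┃           
  ┃5,Bob Lee,pending,7░┃           
  ┃6,Alice Hall,cancel░┃           


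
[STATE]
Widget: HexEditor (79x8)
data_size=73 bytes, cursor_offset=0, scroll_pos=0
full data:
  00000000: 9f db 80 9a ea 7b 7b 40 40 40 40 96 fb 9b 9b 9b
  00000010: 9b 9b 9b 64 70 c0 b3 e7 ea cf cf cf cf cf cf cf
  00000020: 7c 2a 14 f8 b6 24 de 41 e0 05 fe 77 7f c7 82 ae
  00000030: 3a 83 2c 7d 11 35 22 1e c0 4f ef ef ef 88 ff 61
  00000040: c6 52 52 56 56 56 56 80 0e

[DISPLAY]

00000000  9F db 80 9a ea 7b 7b 40  40 40 40 96 fb 9b 9b 9b  |.....{{@@@@.....| 
00000010  9b 9b 9b 64 70 c0 b3 e7  ea cf cf cf cf cf cf cf  |...dp...........| 
00000020  7c 2a 14 f8 b6 24 de 41  e0 05 fe 77 7f c7 82 ae  ||*...$.A...w....| 
00000030  3a 83 2c 7d 11 35 22 1e  c0 4f ef ef ef 88 ff 61  |:.,}.5"..O.....a| 
00000040  c6 52 52 56 56 56 56 80  0e                       |.RRVVVV..       | 
                                                                               
                                                                               
                                                                               


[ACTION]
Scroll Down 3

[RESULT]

00000030  3a 83 2c 7d 11 35 22 1e  c0 4f ef ef ef 88 ff 61  |:.,}.5"..O.....a| 
00000040  c6 52 52 56 56 56 56 80  0e                       |.RRVVVV..       | 
                                                                               
                                                                               
                                                                               
                                                                               
                                                                               
                                                                               


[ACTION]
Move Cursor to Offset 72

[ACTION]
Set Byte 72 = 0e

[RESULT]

00000030  3a 83 2c 7d 11 35 22 1e  c0 4f ef ef ef 88 ff 61  |:.,}.5"..O.....a| 
00000040  c6 52 52 56 56 56 56 80  0E                       |.RRVVVV..       | 
                                                                               
                                                                               
                                                                               
                                                                               
                                                                               
                                                                               


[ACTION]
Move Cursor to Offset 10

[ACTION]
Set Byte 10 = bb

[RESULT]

00000030  3a 83 2c 7d 11 35 22 1e  c0 4f ef ef ef 88 ff 61  |:.,}.5"..O.....a| 
00000040  c6 52 52 56 56 56 56 80  0e                       |.RRVVVV..       | 
                                                                               
                                                                               
                                                                               
                                                                               
                                                                               
                                                                               


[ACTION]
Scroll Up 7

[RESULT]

00000000  9f db 80 9a ea 7b 7b 40  40 40 BB 96 fb 9b 9b 9b  |.....{{@@@......| 
00000010  9b 9b 9b 64 70 c0 b3 e7  ea cf cf cf cf cf cf cf  |...dp...........| 
00000020  7c 2a 14 f8 b6 24 de 41  e0 05 fe 77 7f c7 82 ae  ||*...$.A...w....| 
00000030  3a 83 2c 7d 11 35 22 1e  c0 4f ef ef ef 88 ff 61  |:.,}.5"..O.....a| 
00000040  c6 52 52 56 56 56 56 80  0e                       |.RRVVVV..       | 
                                                                               
                                                                               
                                                                               


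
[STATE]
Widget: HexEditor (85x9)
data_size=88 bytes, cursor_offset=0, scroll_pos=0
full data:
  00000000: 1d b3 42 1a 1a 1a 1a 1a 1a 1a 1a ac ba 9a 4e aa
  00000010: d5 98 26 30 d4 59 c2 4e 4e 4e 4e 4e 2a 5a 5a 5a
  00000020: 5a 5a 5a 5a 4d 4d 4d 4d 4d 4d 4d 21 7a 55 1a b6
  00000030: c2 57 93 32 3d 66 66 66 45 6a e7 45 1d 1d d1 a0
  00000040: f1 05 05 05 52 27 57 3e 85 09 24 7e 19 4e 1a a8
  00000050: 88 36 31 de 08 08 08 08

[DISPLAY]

00000000  1D b3 42 1a 1a 1a 1a 1a  1a 1a 1a ac ba 9a 4e aa  |..B...........N.|       
00000010  d5 98 26 30 d4 59 c2 4e  4e 4e 4e 4e 2a 5a 5a 5a  |..&0.Y.NNNNN*ZZZ|       
00000020  5a 5a 5a 5a 4d 4d 4d 4d  4d 4d 4d 21 7a 55 1a b6  |ZZZZMMMMMMM!zU..|       
00000030  c2 57 93 32 3d 66 66 66  45 6a e7 45 1d 1d d1 a0  |.W.2=fffEj.E....|       
00000040  f1 05 05 05 52 27 57 3e  85 09 24 7e 19 4e 1a a8  |....R'W>..$~.N..|       
00000050  88 36 31 de 08 08 08 08                           |.61.....        |       
                                                                                     
                                                                                     
                                                                                     


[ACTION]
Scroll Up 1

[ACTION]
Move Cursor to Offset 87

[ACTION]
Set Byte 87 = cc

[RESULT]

00000000  1d b3 42 1a 1a 1a 1a 1a  1a 1a 1a ac ba 9a 4e aa  |..B...........N.|       
00000010  d5 98 26 30 d4 59 c2 4e  4e 4e 4e 4e 2a 5a 5a 5a  |..&0.Y.NNNNN*ZZZ|       
00000020  5a 5a 5a 5a 4d 4d 4d 4d  4d 4d 4d 21 7a 55 1a b6  |ZZZZMMMMMMM!zU..|       
00000030  c2 57 93 32 3d 66 66 66  45 6a e7 45 1d 1d d1 a0  |.W.2=fffEj.E....|       
00000040  f1 05 05 05 52 27 57 3e  85 09 24 7e 19 4e 1a a8  |....R'W>..$~.N..|       
00000050  88 36 31 de 08 08 08 CC                           |.61.....        |       
                                                                                     
                                                                                     
                                                                                     


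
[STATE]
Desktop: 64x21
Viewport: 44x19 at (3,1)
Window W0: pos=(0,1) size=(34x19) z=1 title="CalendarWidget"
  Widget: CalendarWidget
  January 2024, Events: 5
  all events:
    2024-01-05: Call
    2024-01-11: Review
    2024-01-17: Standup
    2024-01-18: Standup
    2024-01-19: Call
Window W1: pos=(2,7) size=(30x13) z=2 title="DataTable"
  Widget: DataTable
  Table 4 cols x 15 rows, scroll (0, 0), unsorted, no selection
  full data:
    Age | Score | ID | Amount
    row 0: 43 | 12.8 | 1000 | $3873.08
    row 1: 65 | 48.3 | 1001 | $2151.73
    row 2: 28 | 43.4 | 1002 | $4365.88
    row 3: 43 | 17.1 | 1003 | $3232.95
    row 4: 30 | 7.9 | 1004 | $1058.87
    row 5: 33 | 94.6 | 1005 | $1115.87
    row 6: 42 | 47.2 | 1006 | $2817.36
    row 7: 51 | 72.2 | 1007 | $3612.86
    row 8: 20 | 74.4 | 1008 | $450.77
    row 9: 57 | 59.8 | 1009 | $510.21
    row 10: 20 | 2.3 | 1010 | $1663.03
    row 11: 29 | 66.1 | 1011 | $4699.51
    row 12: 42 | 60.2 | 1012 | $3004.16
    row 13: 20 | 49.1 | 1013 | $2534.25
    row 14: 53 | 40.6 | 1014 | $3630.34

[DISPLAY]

━━━━━━━━━━━━━━━━━━━━━━━━━━━━━━┓             
alendarWidget                 ┃             
──────────────────────────────┨             
        January 2024          ┃             
 Tu We Th Fr Sa Su            ┃             
  2  3  4  5*  6  7           ┃             
━━━━━━━━━━━━━━━━━━━━━━━━━━━━┓ ┃             
 DataTable                  ┃ ┃             
────────────────────────────┨ ┃             
Age│Score│ID  │Amount       ┃ ┃             
───┼─────┼────┼────────     ┃ ┃             
43 │12.8 │1000│$3873.08     ┃ ┃             
65 │48.3 │1001│$2151.73     ┃ ┃             
28 │43.4 │1002│$4365.88     ┃ ┃             
43 │17.1 │1003│$3232.95     ┃ ┃             
30 │7.9  │1004│$1058.87     ┃ ┃             
33 │94.6 │1005│$1115.87     ┃ ┃             
42 │47.2 │1006│$2817.36     ┃ ┃             
━━━━━━━━━━━━━━━━━━━━━━━━━━━━┛━┛             


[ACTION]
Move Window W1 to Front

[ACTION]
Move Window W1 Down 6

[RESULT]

━━━━━━━━━━━━━━━━━━━━━━━━━━━━━━┓             
alendarWidget                 ┃             
──────────────────────────────┨             
        January 2024          ┃             
 Tu We Th Fr Sa Su            ┃             
  2  3  4  5*  6  7           ┃             
  9 10 11* 12 13 14           ┃             
━━━━━━━━━━━━━━━━━━━━━━━━━━━━┓ ┃             
 DataTable                  ┃ ┃             
────────────────────────────┨ ┃             
Age│Score│ID  │Amount       ┃ ┃             
───┼─────┼────┼────────     ┃ ┃             
43 │12.8 │1000│$3873.08     ┃ ┃             
65 │48.3 │1001│$2151.73     ┃ ┃             
28 │43.4 │1002│$4365.88     ┃ ┃             
43 │17.1 │1003│$3232.95     ┃ ┃             
30 │7.9  │1004│$1058.87     ┃ ┃             
33 │94.6 │1005│$1115.87     ┃ ┃             
42 │47.2 │1006│$2817.36     ┃━┛             


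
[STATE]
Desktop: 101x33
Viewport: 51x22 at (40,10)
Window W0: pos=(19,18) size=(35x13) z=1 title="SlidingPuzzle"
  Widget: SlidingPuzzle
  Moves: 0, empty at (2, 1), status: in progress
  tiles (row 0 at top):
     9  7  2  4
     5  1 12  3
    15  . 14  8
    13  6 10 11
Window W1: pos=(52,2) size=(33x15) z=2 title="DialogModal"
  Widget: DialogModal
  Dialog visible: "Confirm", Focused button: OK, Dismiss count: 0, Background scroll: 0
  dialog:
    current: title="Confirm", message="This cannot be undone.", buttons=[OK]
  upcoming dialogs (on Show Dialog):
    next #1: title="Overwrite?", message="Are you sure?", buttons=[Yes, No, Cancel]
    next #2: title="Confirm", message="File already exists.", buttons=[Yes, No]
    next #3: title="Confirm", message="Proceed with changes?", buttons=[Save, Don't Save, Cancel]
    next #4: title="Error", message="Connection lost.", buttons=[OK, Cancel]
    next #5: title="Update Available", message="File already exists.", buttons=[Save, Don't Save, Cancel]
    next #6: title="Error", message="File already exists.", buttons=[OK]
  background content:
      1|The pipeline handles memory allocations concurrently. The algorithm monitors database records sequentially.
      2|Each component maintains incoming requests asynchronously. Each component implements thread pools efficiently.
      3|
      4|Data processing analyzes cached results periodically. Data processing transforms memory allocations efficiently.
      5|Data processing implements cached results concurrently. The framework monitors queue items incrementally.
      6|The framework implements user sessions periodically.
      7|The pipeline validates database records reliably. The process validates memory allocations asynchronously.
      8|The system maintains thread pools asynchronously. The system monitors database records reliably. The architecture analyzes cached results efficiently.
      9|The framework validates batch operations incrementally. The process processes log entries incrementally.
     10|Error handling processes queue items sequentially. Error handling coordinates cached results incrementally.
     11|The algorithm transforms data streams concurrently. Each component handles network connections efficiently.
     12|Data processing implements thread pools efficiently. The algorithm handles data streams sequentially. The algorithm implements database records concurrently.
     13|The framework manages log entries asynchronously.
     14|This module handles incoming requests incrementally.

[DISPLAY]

            ┃Th│ This cannot be undone. │r s┃      
            ┃Th│          [OK]          │ase┃      
            ┃Th└────────────────────────┘poo┃      
            ┃The framework validates batch o┃      
            ┃Error handling processes queue ┃      
            ┃The algorithm transforms data s┃      
            ┗━━━━━━━━━━━━━━━━━━━━━━━━━━━━━━━┛      
                                                   
━━━━━━━━━━━━━┓                                     
             ┃                                     
─────────────┨                                     
┐            ┃                                     
│            ┃                                     
┤            ┃                                     
│            ┃                                     
┤            ┃                                     
│            ┃                                     
┤            ┃                                     
│            ┃                                     
┘            ┃                                     
━━━━━━━━━━━━━┛                                     
                                                   


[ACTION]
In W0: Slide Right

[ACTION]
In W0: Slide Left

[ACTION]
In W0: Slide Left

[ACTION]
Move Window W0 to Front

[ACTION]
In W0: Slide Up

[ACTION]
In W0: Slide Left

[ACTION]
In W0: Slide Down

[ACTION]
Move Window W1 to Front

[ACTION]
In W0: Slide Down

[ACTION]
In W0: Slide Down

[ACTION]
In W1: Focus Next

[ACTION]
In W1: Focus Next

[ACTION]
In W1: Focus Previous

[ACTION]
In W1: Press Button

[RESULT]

            ┃The framework implements user s┃      
            ┃The pipeline validates database┃      
            ┃The system maintains thread poo┃      
            ┃The framework validates batch o┃      
            ┃Error handling processes queue ┃      
            ┃The algorithm transforms data s┃      
            ┗━━━━━━━━━━━━━━━━━━━━━━━━━━━━━━━┛      
                                                   
━━━━━━━━━━━━━┓                                     
             ┃                                     
─────────────┨                                     
┐            ┃                                     
│            ┃                                     
┤            ┃                                     
│            ┃                                     
┤            ┃                                     
│            ┃                                     
┤            ┃                                     
│            ┃                                     
┘            ┃                                     
━━━━━━━━━━━━━┛                                     
                                                   


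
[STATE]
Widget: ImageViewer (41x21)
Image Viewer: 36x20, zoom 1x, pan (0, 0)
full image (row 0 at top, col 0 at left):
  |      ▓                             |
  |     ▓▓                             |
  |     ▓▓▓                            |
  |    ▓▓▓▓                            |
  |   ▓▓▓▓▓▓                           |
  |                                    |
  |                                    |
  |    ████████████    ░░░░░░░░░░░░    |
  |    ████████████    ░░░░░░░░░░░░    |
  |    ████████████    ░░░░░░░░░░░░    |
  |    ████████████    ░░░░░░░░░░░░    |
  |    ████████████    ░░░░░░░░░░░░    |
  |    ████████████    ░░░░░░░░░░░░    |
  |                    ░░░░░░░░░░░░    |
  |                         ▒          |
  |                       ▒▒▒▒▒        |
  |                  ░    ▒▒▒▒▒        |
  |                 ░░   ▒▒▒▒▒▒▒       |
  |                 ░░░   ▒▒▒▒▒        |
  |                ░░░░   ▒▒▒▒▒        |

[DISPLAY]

      ▓                                  
     ▓▓                                  
     ▓▓▓                                 
    ▓▓▓▓                                 
   ▓▓▓▓▓▓                                
                                         
                                         
    ████████████    ░░░░░░░░░░░░         
    ████████████    ░░░░░░░░░░░░         
    ████████████    ░░░░░░░░░░░░         
    ████████████    ░░░░░░░░░░░░         
    ████████████    ░░░░░░░░░░░░         
    ████████████    ░░░░░░░░░░░░         
                    ░░░░░░░░░░░░         
                         ▒               
                       ▒▒▒▒▒             
                  ░    ▒▒▒▒▒             
                 ░░   ▒▒▒▒▒▒▒            
                 ░░░   ▒▒▒▒▒             
                ░░░░   ▒▒▒▒▒             
                                         


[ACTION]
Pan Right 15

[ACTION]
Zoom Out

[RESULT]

                                         
                                         
                                         
                                         
                                         
                                         
                                         
█    ░░░░░░░░░░░░                        
█    ░░░░░░░░░░░░                        
█    ░░░░░░░░░░░░                        
█    ░░░░░░░░░░░░                        
█    ░░░░░░░░░░░░                        
█    ░░░░░░░░░░░░                        
     ░░░░░░░░░░░░                        
          ▒                              
        ▒▒▒▒▒                            
   ░    ▒▒▒▒▒                            
  ░░   ▒▒▒▒▒▒▒                           
  ░░░   ▒▒▒▒▒                            
 ░░░░   ▒▒▒▒▒                            
                                         


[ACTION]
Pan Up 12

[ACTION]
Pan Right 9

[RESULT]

                                         
                                         
                                         
                                         
                                         
                                         
                                         
░░░░░░░░                                 
░░░░░░░░                                 
░░░░░░░░                                 
░░░░░░░░                                 
░░░░░░░░                                 
░░░░░░░░                                 
░░░░░░░░                                 
 ▒                                       
▒▒▒▒                                     
▒▒▒▒                                     
▒▒▒▒▒                                    
▒▒▒▒                                     
▒▒▒▒                                     
                                         


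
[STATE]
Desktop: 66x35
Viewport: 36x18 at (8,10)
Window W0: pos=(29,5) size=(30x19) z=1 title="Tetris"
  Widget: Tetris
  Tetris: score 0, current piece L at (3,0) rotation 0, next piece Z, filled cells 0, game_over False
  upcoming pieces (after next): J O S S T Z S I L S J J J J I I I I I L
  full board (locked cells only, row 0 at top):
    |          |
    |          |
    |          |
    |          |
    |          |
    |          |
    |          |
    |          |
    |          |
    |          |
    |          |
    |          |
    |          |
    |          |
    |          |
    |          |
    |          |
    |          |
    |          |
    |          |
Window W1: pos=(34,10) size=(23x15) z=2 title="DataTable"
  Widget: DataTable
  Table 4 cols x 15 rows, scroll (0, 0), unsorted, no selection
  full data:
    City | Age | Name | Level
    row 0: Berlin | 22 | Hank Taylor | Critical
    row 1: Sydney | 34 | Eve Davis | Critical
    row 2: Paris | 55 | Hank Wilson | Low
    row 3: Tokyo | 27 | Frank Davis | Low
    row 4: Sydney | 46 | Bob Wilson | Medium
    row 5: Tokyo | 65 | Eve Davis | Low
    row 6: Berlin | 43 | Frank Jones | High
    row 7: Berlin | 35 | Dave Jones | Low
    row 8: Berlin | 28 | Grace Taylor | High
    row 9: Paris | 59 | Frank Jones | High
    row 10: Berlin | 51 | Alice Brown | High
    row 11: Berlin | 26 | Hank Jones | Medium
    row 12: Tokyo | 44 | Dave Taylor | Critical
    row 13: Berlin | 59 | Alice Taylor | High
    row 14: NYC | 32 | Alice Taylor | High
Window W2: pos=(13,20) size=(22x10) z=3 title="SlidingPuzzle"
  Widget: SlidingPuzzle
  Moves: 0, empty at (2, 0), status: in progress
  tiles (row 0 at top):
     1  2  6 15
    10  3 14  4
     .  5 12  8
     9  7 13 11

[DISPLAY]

                     ┃    ┏━━━━━━━━━
                     ┃    ┃ DataTabl
                     ┃    ┠─────────
                     ┃    ┃City  │Ag
                     ┃    ┃──────┼──
                     ┃    ┃Berlin│22
                     ┃    ┃Sydney│34
                     ┃    ┃Paris │55
                     ┃    ┃Tokyo │27
                     ┃    ┃Sydney│46
     ┏━━━━━━━━━━━━━━━━━━━━┓Tokyo │65
     ┃ SlidingPuzzle      ┃Berlin│43
     ┠────────────────────┨Berlin│35
     ┃┌────┬────┬────┬────┃Berlin│28
     ┃│  1 │  2 │  6 │ 15 ┃━━━━━━━━━
     ┃├────┼────┼────┼────┃         
     ┃│ 10 │  3 │ 14 │  4 ┃         
     ┃├────┼────┼────┼────┃         


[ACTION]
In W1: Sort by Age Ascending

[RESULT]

                     ┃    ┏━━━━━━━━━
                     ┃    ┃ DataTabl
                     ┃    ┠─────────
                     ┃    ┃City  │Ag
                     ┃    ┃──────┼──
                     ┃    ┃Berlin│22
                     ┃    ┃Berlin│26
                     ┃    ┃Tokyo │27
                     ┃    ┃Berlin│28
                     ┃    ┃NYC   │32
     ┏━━━━━━━━━━━━━━━━━━━━┓Sydney│34
     ┃ SlidingPuzzle      ┃Berlin│35
     ┠────────────────────┨Berlin│43
     ┃┌────┬────┬────┬────┃Tokyo │44
     ┃│  1 │  2 │  6 │ 15 ┃━━━━━━━━━
     ┃├────┼────┼────┼────┃         
     ┃│ 10 │  3 │ 14 │  4 ┃         
     ┃├────┼────┼────┼────┃         


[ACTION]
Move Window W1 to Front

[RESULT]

                     ┃    ┏━━━━━━━━━
                     ┃    ┃ DataTabl
                     ┃    ┠─────────
                     ┃    ┃City  │Ag
                     ┃    ┃──────┼──
                     ┃    ┃Berlin│22
                     ┃    ┃Berlin│26
                     ┃    ┃Tokyo │27
                     ┃    ┃Berlin│28
                     ┃    ┃NYC   │32
     ┏━━━━━━━━━━━━━━━━━━━━┃Sydney│34
     ┃ SlidingPuzzle      ┃Berlin│35
     ┠────────────────────┃Berlin│43
     ┃┌────┬────┬────┬────┃Tokyo │44
     ┃│  1 │  2 │  6 │ 15 ┗━━━━━━━━━
     ┃├────┼────┼────┼────┃         
     ┃│ 10 │  3 │ 14 │  4 ┃         
     ┃├────┼────┼────┼────┃         


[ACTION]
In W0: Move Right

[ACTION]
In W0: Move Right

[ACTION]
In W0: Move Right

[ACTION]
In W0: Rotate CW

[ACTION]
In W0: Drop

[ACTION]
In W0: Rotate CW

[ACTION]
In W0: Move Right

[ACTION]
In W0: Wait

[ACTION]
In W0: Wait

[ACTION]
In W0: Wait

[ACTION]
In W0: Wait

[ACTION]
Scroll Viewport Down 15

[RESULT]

                     ┃    ┃Tokyo │27
                     ┃    ┃Berlin│28
                     ┃    ┃NYC   │32
     ┏━━━━━━━━━━━━━━━━━━━━┃Sydney│34
     ┃ SlidingPuzzle      ┃Berlin│35
     ┠────────────────────┃Berlin│43
     ┃┌────┬────┬────┬────┃Tokyo │44
     ┃│  1 │  2 │  6 │ 15 ┗━━━━━━━━━
     ┃├────┼────┼────┼────┃         
     ┃│ 10 │  3 │ 14 │  4 ┃         
     ┃├────┼────┼────┼────┃         
     ┃│    │  5 │ 12 │  8 ┃         
     ┗━━━━━━━━━━━━━━━━━━━━┛         
                                    
                                    
                                    
                                    
                                    
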